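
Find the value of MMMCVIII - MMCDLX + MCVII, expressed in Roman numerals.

MMMCVIII = 3108, MMCDLX = 2460, MCVII = 1107
3108 - 2460 = 648
648 + 1107 = 1755

MDCCLV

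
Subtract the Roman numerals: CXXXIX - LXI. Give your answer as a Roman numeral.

CXXXIX = 139
LXI = 61
139 - 61 = 78

LXXVIII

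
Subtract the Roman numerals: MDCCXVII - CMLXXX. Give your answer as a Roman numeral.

MDCCXVII = 1717
CMLXXX = 980
1717 - 980 = 737

DCCXXXVII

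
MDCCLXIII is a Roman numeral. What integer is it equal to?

MDCCLXIII: M=1000, D=500, C=100, C=100, L=50, X=10, I=1, I=1, I=1
1000 + 500 + 100 + 100 + 50 + 10 + 1 + 1 + 1 = 1763

1763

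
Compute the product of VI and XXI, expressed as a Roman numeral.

VI = 6
XXI = 21
6 × 21 = 126

CXXVI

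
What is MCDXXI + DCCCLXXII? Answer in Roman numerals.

MCDXXI = 1421
DCCCLXXII = 872
1421 + 872 = 2293

MMCCXCIII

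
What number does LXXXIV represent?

LXXXIV: L=50, X=10, X=10, X=10, IV=4
50 + 10 + 10 + 10 + 4 = 84

84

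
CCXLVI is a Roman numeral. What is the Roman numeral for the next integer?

CCXLVI = 246; next is 247

CCXLVII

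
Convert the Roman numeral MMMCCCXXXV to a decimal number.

MMMCCCXXXV: M=1000, M=1000, M=1000, C=100, C=100, C=100, X=10, X=10, X=10, V=5
1000 + 1000 + 1000 + 100 + 100 + 100 + 10 + 10 + 10 + 5 = 3335

3335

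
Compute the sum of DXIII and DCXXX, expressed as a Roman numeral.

DXIII = 513
DCXXX = 630
513 + 630 = 1143

MCXLIII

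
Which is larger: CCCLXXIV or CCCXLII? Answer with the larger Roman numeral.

CCCLXXIV = 374
CCCXLII = 342
374 is larger

CCCLXXIV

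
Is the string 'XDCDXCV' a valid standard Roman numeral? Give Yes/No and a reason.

'XDCDXCV': D should not appear more than once

No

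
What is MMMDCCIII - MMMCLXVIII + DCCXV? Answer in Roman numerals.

MMMDCCIII = 3703, MMMCLXVIII = 3168, DCCXV = 715
3703 - 3168 = 535
535 + 715 = 1250

MCCL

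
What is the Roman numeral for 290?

Convert 290 to Roman numerals:
  290 contains 2×100 (CC)
  90 contains 1×90 (XC)

CCXC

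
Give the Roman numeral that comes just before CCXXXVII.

CCXXXVII = 237; previous is 236

CCXXXVI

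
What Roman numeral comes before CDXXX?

CDXXX = 430, so the previous integer is 430 - 1 = 429

CDXXIX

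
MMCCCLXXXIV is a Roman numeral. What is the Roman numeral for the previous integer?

MMCCCLXXXIV = 2384; previous is 2383

MMCCCLXXXIII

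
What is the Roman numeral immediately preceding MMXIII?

MMXIII = 2013; previous is 2012

MMXII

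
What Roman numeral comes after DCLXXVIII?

DCLXXVIII = 678; next is 679

DCLXXIX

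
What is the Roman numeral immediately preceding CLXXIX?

CLXXIX = 179; previous is 178

CLXXVIII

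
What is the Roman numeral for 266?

Convert 266 to Roman numerals:
  266 contains 2×100 (CC)
  66 contains 1×50 (L)
  16 contains 1×10 (X)
  6 contains 1×5 (V)
  1 contains 1×1 (I)

CCLXVI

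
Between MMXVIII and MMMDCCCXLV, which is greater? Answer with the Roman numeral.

MMXVIII = 2018
MMMDCCCXLV = 3845
3845 is larger

MMMDCCCXLV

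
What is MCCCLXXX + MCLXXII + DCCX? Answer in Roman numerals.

MCCCLXXX = 1380, MCLXXII = 1172, DCCX = 710
1380 + 1172 = 2552
2552 + 710 = 3262

MMMCCLXII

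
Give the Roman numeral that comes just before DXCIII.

DXCIII = 593; previous is 592

DXCII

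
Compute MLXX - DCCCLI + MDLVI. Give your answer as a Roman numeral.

MLXX = 1070, DCCCLI = 851, MDLVI = 1556
1070 - 851 = 219
219 + 1556 = 1775

MDCCLXXV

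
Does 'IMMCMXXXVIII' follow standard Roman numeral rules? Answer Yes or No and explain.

'IMMCMXXXVIII': Invalid subtractive combination: IM

No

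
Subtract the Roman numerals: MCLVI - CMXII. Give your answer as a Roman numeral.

MCLVI = 1156
CMXII = 912
1156 - 912 = 244

CCXLIV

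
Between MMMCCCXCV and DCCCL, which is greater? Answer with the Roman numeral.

MMMCCCXCV = 3395
DCCCL = 850
3395 is larger

MMMCCCXCV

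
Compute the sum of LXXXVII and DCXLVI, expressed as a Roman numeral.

LXXXVII = 87
DCXLVI = 646
87 + 646 = 733

DCCXXXIII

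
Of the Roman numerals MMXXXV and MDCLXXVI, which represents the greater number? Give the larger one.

MMXXXV = 2035
MDCLXXVI = 1676
2035 is larger

MMXXXV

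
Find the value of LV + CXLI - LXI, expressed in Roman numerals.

LV = 55, CXLI = 141, LXI = 61
55 + 141 = 196
196 - 61 = 135

CXXXV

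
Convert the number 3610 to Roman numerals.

Convert 3610 to Roman numerals:
  3610 contains 3×1000 (MMM)
  610 contains 1×500 (D)
  110 contains 1×100 (C)
  10 contains 1×10 (X)

MMMDCX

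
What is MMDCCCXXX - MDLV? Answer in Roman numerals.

MMDCCCXXX = 2830
MDLV = 1555
2830 - 1555 = 1275

MCCLXXV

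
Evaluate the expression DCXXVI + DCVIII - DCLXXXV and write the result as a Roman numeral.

DCXXVI = 626, DCVIII = 608, DCLXXXV = 685
626 + 608 = 1234
1234 - 685 = 549

DXLIX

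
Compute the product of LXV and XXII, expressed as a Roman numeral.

LXV = 65
XXII = 22
65 × 22 = 1430

MCDXXX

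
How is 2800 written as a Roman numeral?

Convert 2800 to Roman numerals:
  2800 contains 2×1000 (MM)
  800 contains 1×500 (D)
  300 contains 3×100 (CCC)

MMDCCC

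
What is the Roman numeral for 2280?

Convert 2280 to Roman numerals:
  2280 contains 2×1000 (MM)
  280 contains 2×100 (CC)
  80 contains 1×50 (L)
  30 contains 3×10 (XXX)

MMCCLXXX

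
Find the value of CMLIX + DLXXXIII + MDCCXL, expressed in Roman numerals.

CMLIX = 959, DLXXXIII = 583, MDCCXL = 1740
959 + 583 = 1542
1542 + 1740 = 3282

MMMCCLXXXII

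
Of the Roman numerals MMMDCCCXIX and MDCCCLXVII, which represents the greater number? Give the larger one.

MMMDCCCXIX = 3819
MDCCCLXVII = 1867
3819 is larger

MMMDCCCXIX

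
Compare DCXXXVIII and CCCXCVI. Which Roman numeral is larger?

DCXXXVIII = 638
CCCXCVI = 396
638 is larger

DCXXXVIII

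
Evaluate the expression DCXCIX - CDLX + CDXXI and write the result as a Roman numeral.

DCXCIX = 699, CDLX = 460, CDXXI = 421
699 - 460 = 239
239 + 421 = 660

DCLX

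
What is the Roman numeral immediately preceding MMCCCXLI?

MMCCCXLI = 2341; previous is 2340

MMCCCXL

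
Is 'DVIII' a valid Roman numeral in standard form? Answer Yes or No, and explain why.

'DVIII': Check the rules: uses only the symbols I, V, X, L, C, D, M; no symbol is repeated more than three times in a row; V, L and D each appear at most once; no smaller symbol precedes a larger one (values never increase from left to right). Value: D (500) + V (5) + I (1) + I (1) + I (1) = 508. So it is a valid standard Roman numeral.

Yes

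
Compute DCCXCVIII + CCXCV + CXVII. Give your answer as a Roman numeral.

DCCXCVIII = 798, CCXCV = 295, CXVII = 117
798 + 295 = 1093
1093 + 117 = 1210

MCCX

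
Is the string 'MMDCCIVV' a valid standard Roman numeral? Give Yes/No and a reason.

'MMDCCIVV': V should not appear more than once

No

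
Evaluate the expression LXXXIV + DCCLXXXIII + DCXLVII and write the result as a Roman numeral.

LXXXIV = 84, DCCLXXXIII = 783, DCXLVII = 647
84 + 783 = 867
867 + 647 = 1514

MDXIV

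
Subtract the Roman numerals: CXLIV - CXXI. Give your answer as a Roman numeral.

CXLIV = 144
CXXI = 121
144 - 121 = 23

XXIII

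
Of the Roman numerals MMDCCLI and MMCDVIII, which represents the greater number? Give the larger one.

MMDCCLI = 2751
MMCDVIII = 2408
2751 is larger

MMDCCLI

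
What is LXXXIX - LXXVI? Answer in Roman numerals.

LXXXIX = 89
LXXVI = 76
89 - 76 = 13

XIII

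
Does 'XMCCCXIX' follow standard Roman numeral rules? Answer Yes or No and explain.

'XMCCCXIX': Invalid subtractive combination: XM

No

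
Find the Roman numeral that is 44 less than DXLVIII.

DXLVIII = 548
548 - 44 = 504

DIV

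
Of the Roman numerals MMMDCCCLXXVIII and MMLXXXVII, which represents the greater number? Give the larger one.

MMMDCCCLXXVIII = 3878
MMLXXXVII = 2087
3878 is larger

MMMDCCCLXXVIII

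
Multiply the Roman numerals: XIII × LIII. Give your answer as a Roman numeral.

XIII = 13
LIII = 53
13 × 53 = 689

DCLXXXIX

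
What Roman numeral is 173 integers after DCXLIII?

DCXLIII = 643
643 + 173 = 816

DCCCXVI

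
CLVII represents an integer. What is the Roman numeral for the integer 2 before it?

CLVII = 157
157 - 2 = 155

CLV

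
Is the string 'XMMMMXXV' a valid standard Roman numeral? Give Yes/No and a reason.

'XMMMMXXV': More than 3 consecutive M's

No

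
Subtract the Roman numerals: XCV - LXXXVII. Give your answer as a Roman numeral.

XCV = 95
LXXXVII = 87
95 - 87 = 8

VIII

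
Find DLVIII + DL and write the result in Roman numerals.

DLVIII = 558
DL = 550
558 + 550 = 1108

MCVIII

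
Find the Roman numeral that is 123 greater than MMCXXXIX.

MMCXXXIX = 2139
2139 + 123 = 2262

MMCCLXII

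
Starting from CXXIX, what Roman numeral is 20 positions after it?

CXXIX = 129
129 + 20 = 149

CXLIX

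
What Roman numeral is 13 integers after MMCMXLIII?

MMCMXLIII = 2943
2943 + 13 = 2956

MMCMLVI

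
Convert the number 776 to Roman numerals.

Convert 776 to Roman numerals:
  776 contains 1×500 (D)
  276 contains 2×100 (CC)
  76 contains 1×50 (L)
  26 contains 2×10 (XX)
  6 contains 1×5 (V)
  1 contains 1×1 (I)

DCCLXXVI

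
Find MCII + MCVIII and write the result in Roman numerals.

MCII = 1102
MCVIII = 1108
1102 + 1108 = 2210

MMCCX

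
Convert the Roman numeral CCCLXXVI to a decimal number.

CCCLXXVI: C=100, C=100, C=100, L=50, X=10, X=10, V=5, I=1
100 + 100 + 100 + 50 + 10 + 10 + 5 + 1 = 376

376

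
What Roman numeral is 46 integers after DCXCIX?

DCXCIX = 699
699 + 46 = 745

DCCXLV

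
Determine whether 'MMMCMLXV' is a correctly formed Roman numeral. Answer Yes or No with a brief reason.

'MMMCMLXV': Check the rules: uses only the symbols I, V, X, L, C, D, M; no symbol is repeated more than three times in a row; V, L and D each appear at most once; the only place a smaller symbol precedes a larger one is the allowed subtractive pair CM, the symbol right after such a pair (if any) is smaller than the pair's first symbol, and otherwise the values never increase from left to right. Value: M (1000) + M (1000) + M (1000) + CM (900) + L (50) + X (10) + V (5) = 3965. So it is a valid standard Roman numeral.

Yes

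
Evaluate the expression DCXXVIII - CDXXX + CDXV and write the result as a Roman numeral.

DCXXVIII = 628, CDXXX = 430, CDXV = 415
628 - 430 = 198
198 + 415 = 613

DCXIII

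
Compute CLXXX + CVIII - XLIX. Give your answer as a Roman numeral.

CLXXX = 180, CVIII = 108, XLIX = 49
180 + 108 = 288
288 - 49 = 239

CCXXXIX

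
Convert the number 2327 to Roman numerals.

Convert 2327 to Roman numerals:
  2327 contains 2×1000 (MM)
  327 contains 3×100 (CCC)
  27 contains 2×10 (XX)
  7 contains 1×5 (V)
  2 contains 2×1 (II)

MMCCCXXVII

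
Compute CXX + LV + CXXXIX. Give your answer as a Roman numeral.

CXX = 120, LV = 55, CXXXIX = 139
120 + 55 = 175
175 + 139 = 314

CCCXIV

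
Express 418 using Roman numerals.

Convert 418 to Roman numerals:
  418 contains 1×400 (CD)
  18 contains 1×10 (X)
  8 contains 1×5 (V)
  3 contains 3×1 (III)

CDXVIII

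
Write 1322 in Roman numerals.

Convert 1322 to Roman numerals:
  1322 contains 1×1000 (M)
  322 contains 3×100 (CCC)
  22 contains 2×10 (XX)
  2 contains 2×1 (II)

MCCCXXII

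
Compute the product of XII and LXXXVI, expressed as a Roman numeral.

XII = 12
LXXXVI = 86
12 × 86 = 1032

MXXXII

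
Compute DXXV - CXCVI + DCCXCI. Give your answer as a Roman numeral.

DXXV = 525, CXCVI = 196, DCCXCI = 791
525 - 196 = 329
329 + 791 = 1120

MCXX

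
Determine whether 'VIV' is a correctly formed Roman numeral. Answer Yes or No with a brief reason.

'VIV': V should not appear more than once

No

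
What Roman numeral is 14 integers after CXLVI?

CXLVI = 146
146 + 14 = 160

CLX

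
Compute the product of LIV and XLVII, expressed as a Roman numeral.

LIV = 54
XLVII = 47
54 × 47 = 2538

MMDXXXVIII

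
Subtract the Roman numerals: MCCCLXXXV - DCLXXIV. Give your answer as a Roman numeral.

MCCCLXXXV = 1385
DCLXXIV = 674
1385 - 674 = 711

DCCXI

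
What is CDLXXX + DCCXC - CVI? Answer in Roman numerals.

CDLXXX = 480, DCCXC = 790, CVI = 106
480 + 790 = 1270
1270 - 106 = 1164

MCLXIV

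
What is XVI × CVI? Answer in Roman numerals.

XVI = 16
CVI = 106
16 × 106 = 1696

MDCXCVI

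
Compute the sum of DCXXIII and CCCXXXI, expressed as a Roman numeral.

DCXXIII = 623
CCCXXXI = 331
623 + 331 = 954

CMLIV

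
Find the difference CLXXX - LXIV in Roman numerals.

CLXXX = 180
LXIV = 64
180 - 64 = 116

CXVI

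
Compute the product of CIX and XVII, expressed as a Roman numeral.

CIX = 109
XVII = 17
109 × 17 = 1853

MDCCCLIII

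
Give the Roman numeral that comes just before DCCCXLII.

DCCCXLII = 842; previous is 841

DCCCXLI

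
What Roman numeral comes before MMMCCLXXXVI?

MMMCCLXXXVI = 3286, so the previous integer is 3286 - 1 = 3285

MMMCCLXXXV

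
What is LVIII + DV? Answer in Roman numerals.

LVIII = 58
DV = 505
58 + 505 = 563

DLXIII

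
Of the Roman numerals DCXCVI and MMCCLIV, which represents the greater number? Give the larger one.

DCXCVI = 696
MMCCLIV = 2254
2254 is larger

MMCCLIV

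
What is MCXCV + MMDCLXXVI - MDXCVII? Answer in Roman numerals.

MCXCV = 1195, MMDCLXXVI = 2676, MDXCVII = 1597
1195 + 2676 = 3871
3871 - 1597 = 2274

MMCCLXXIV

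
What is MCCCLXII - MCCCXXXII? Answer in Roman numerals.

MCCCLXII = 1362
MCCCXXXII = 1332
1362 - 1332 = 30

XXX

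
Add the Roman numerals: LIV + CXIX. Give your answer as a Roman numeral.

LIV = 54
CXIX = 119
54 + 119 = 173

CLXXIII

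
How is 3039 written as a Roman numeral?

Convert 3039 to Roman numerals:
  3039 contains 3×1000 (MMM)
  39 contains 3×10 (XXX)
  9 contains 1×9 (IX)

MMMXXXIX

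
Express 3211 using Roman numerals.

Convert 3211 to Roman numerals:
  3211 contains 3×1000 (MMM)
  211 contains 2×100 (CC)
  11 contains 1×10 (X)
  1 contains 1×1 (I)

MMMCCXI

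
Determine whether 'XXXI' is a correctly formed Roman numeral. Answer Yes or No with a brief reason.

'XXXI': Check the rules: uses only the symbols I, V, X, L, C, D, M; no symbol is repeated more than three times in a row; V, L and D each appear at most once; no smaller symbol precedes a larger one (values never increase from left to right). Value: X (10) + X (10) + X (10) + I (1) = 31. So it is a valid standard Roman numeral.

Yes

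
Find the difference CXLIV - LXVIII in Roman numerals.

CXLIV = 144
LXVIII = 68
144 - 68 = 76

LXXVI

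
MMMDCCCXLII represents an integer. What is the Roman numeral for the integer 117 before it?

MMMDCCCXLII = 3842
3842 - 117 = 3725

MMMDCCXXV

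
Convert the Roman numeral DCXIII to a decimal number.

DCXIII: D=500, C=100, X=10, I=1, I=1, I=1
500 + 100 + 10 + 1 + 1 + 1 = 613

613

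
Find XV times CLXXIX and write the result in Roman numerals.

XV = 15
CLXXIX = 179
15 × 179 = 2685

MMDCLXXXV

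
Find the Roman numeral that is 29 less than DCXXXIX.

DCXXXIX = 639
639 - 29 = 610

DCX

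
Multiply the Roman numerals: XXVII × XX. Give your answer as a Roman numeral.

XXVII = 27
XX = 20
27 × 20 = 540

DXL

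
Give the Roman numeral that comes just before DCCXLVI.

DCCXLVI = 746; previous is 745

DCCXLV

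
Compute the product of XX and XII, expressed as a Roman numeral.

XX = 20
XII = 12
20 × 12 = 240

CCXL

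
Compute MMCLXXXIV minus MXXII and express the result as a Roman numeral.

MMCLXXXIV = 2184
MXXII = 1022
2184 - 1022 = 1162

MCLXII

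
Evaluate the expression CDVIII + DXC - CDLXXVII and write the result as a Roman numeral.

CDVIII = 408, DXC = 590, CDLXXVII = 477
408 + 590 = 998
998 - 477 = 521

DXXI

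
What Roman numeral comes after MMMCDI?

MMMCDI = 3401, so the next integer is 3401 + 1 = 3402

MMMCDII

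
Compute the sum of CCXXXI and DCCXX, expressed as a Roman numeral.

CCXXXI = 231
DCCXX = 720
231 + 720 = 951

CMLI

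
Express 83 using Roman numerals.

Convert 83 to Roman numerals:
  83 contains 1×50 (L)
  33 contains 3×10 (XXX)
  3 contains 3×1 (III)

LXXXIII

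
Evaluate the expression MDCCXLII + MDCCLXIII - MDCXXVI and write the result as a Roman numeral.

MDCCXLII = 1742, MDCCLXIII = 1763, MDCXXVI = 1626
1742 + 1763 = 3505
3505 - 1626 = 1879

MDCCCLXXIX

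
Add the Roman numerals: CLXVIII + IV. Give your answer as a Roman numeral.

CLXVIII = 168
IV = 4
168 + 4 = 172

CLXXII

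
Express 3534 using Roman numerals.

Convert 3534 to Roman numerals:
  3534 contains 3×1000 (MMM)
  534 contains 1×500 (D)
  34 contains 3×10 (XXX)
  4 contains 1×4 (IV)

MMMDXXXIV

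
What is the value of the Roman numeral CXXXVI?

CXXXVI: C=100, X=10, X=10, X=10, V=5, I=1
100 + 10 + 10 + 10 + 5 + 1 = 136

136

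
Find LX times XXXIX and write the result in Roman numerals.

LX = 60
XXXIX = 39
60 × 39 = 2340

MMCCCXL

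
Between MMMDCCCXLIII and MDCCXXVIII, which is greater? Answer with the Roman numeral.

MMMDCCCXLIII = 3843
MDCCXXVIII = 1728
3843 is larger

MMMDCCCXLIII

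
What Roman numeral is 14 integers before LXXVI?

LXXVI = 76
76 - 14 = 62

LXII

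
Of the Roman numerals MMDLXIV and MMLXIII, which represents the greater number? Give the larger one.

MMDLXIV = 2564
MMLXIII = 2063
2564 is larger

MMDLXIV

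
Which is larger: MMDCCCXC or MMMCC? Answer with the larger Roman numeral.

MMDCCCXC = 2890
MMMCC = 3200
3200 is larger

MMMCC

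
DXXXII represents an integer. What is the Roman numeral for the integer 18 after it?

DXXXII = 532
532 + 18 = 550

DL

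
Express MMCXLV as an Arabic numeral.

MMCXLV: M=1000, M=1000, C=100, XL=40, V=5
1000 + 1000 + 100 + 40 + 5 = 2145

2145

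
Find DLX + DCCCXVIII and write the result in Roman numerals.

DLX = 560
DCCCXVIII = 818
560 + 818 = 1378

MCCCLXXVIII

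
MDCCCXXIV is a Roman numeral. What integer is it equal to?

MDCCCXXIV: M=1000, D=500, C=100, C=100, C=100, X=10, X=10, IV=4
1000 + 500 + 100 + 100 + 100 + 10 + 10 + 4 = 1824

1824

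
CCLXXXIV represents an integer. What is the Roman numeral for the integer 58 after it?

CCLXXXIV = 284
284 + 58 = 342

CCCXLII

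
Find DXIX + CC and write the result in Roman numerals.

DXIX = 519
CC = 200
519 + 200 = 719

DCCXIX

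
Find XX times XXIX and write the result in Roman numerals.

XX = 20
XXIX = 29
20 × 29 = 580

DLXXX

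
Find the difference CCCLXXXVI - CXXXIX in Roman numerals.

CCCLXXXVI = 386
CXXXIX = 139
386 - 139 = 247

CCXLVII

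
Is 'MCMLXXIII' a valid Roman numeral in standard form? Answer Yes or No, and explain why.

'MCMLXXIII': Check the rules: uses only the symbols I, V, X, L, C, D, M; no symbol is repeated more than three times in a row; V, L and D each appear at most once; the only place a smaller symbol precedes a larger one is the allowed subtractive pair CM, the symbol right after such a pair (if any) is smaller than the pair's first symbol, and otherwise the values never increase from left to right. Value: M (1000) + CM (900) + L (50) + X (10) + X (10) + I (1) + I (1) + I (1) = 1973. So it is a valid standard Roman numeral.

Yes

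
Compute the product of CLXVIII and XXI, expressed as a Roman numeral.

CLXVIII = 168
XXI = 21
168 × 21 = 3528

MMMDXXVIII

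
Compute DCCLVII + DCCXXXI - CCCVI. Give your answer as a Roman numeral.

DCCLVII = 757, DCCXXXI = 731, CCCVI = 306
757 + 731 = 1488
1488 - 306 = 1182

MCLXXXII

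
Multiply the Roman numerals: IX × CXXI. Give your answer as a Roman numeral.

IX = 9
CXXI = 121
9 × 121 = 1089

MLXXXIX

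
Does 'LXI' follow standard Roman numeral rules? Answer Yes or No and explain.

'LXI': Check the rules: uses only the symbols I, V, X, L, C, D, M; no symbol is repeated more than three times in a row; V, L and D each appear at most once; no smaller symbol precedes a larger one (values never increase from left to right). Value: L (50) + X (10) + I (1) = 61. So it is a valid standard Roman numeral.

Yes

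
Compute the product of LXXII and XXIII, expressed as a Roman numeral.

LXXII = 72
XXIII = 23
72 × 23 = 1656

MDCLVI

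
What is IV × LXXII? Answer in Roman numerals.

IV = 4
LXXII = 72
4 × 72 = 288

CCLXXXVIII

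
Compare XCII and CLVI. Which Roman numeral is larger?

XCII = 92
CLVI = 156
156 is larger

CLVI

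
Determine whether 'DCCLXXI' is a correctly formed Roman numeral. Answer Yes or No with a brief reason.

'DCCLXXI': Check the rules: uses only the symbols I, V, X, L, C, D, M; no symbol is repeated more than three times in a row; V, L and D each appear at most once; no smaller symbol precedes a larger one (values never increase from left to right). Value: D (500) + C (100) + C (100) + L (50) + X (10) + X (10) + I (1) = 771. So it is a valid standard Roman numeral.

Yes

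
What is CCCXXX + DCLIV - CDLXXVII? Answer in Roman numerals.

CCCXXX = 330, DCLIV = 654, CDLXXVII = 477
330 + 654 = 984
984 - 477 = 507

DVII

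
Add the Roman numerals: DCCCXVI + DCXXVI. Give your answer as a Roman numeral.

DCCCXVI = 816
DCXXVI = 626
816 + 626 = 1442

MCDXLII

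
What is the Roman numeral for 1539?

Convert 1539 to Roman numerals:
  1539 contains 1×1000 (M)
  539 contains 1×500 (D)
  39 contains 3×10 (XXX)
  9 contains 1×9 (IX)

MDXXXIX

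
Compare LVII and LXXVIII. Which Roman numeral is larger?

LVII = 57
LXXVIII = 78
78 is larger

LXXVIII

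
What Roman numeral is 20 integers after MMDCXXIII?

MMDCXXIII = 2623
2623 + 20 = 2643

MMDCXLIII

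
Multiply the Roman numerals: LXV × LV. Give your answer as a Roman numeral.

LXV = 65
LV = 55
65 × 55 = 3575

MMMDLXXV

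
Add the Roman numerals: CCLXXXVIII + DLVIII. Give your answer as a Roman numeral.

CCLXXXVIII = 288
DLVIII = 558
288 + 558 = 846

DCCCXLVI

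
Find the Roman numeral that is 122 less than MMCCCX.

MMCCCX = 2310
2310 - 122 = 2188

MMCLXXXVIII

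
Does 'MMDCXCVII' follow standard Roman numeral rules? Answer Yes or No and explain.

'MMDCXCVII': Check the rules: uses only the symbols I, V, X, L, C, D, M; no symbol is repeated more than three times in a row; V, L and D each appear at most once; the only place a smaller symbol precedes a larger one is the allowed subtractive pair XC, the symbol right after such a pair (if any) is smaller than the pair's first symbol, and otherwise the values never increase from left to right. Value: M (1000) + M (1000) + D (500) + C (100) + XC (90) + V (5) + I (1) + I (1) = 2697. So it is a valid standard Roman numeral.

Yes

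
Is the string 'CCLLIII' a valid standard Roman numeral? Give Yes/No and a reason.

'CCLLIII': L should not appear more than once

No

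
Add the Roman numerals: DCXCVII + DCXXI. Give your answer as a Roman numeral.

DCXCVII = 697
DCXXI = 621
697 + 621 = 1318

MCCCXVIII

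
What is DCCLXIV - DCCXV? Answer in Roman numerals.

DCCLXIV = 764
DCCXV = 715
764 - 715 = 49

XLIX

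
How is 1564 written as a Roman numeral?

Convert 1564 to Roman numerals:
  1564 contains 1×1000 (M)
  564 contains 1×500 (D)
  64 contains 1×50 (L)
  14 contains 1×10 (X)
  4 contains 1×4 (IV)

MDLXIV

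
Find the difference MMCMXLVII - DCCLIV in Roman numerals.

MMCMXLVII = 2947
DCCLIV = 754
2947 - 754 = 2193

MMCXCIII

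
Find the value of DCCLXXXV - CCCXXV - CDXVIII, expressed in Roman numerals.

DCCLXXXV = 785, CCCXXV = 325, CDXVIII = 418
785 - 325 = 460
460 - 418 = 42

XLII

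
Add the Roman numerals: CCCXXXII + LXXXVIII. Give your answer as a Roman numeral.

CCCXXXII = 332
LXXXVIII = 88
332 + 88 = 420

CDXX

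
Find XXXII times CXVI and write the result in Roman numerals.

XXXII = 32
CXVI = 116
32 × 116 = 3712

MMMDCCXII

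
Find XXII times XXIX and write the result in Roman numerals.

XXII = 22
XXIX = 29
22 × 29 = 638

DCXXXVIII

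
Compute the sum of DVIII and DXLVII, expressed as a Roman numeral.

DVIII = 508
DXLVII = 547
508 + 547 = 1055

MLV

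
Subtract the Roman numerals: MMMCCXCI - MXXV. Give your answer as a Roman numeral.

MMMCCXCI = 3291
MXXV = 1025
3291 - 1025 = 2266

MMCCLXVI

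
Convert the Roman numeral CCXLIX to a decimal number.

CCXLIX: C=100, C=100, XL=40, IX=9
100 + 100 + 40 + 9 = 249

249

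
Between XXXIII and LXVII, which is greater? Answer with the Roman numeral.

XXXIII = 33
LXVII = 67
67 is larger

LXVII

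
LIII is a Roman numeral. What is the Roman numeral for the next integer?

LIII = 53, so the next integer is 53 + 1 = 54

LIV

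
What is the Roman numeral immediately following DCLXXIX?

DCLXXIX = 679; next is 680

DCLXXX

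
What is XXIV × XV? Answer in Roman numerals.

XXIV = 24
XV = 15
24 × 15 = 360

CCCLX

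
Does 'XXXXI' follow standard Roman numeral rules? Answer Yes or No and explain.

'XXXXI': More than 3 consecutive X's

No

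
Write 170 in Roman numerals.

Convert 170 to Roman numerals:
  170 contains 1×100 (C)
  70 contains 1×50 (L)
  20 contains 2×10 (XX)

CLXX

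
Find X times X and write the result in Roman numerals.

X = 10
X = 10
10 × 10 = 100

C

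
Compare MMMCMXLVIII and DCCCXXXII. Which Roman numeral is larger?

MMMCMXLVIII = 3948
DCCCXXXII = 832
3948 is larger

MMMCMXLVIII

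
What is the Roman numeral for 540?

Convert 540 to Roman numerals:
  540 contains 1×500 (D)
  40 contains 1×40 (XL)

DXL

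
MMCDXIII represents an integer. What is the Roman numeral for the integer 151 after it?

MMCDXIII = 2413
2413 + 151 = 2564

MMDLXIV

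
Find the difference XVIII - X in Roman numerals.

XVIII = 18
X = 10
18 - 10 = 8

VIII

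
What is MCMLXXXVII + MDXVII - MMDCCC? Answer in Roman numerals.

MCMLXXXVII = 1987, MDXVII = 1517, MMDCCC = 2800
1987 + 1517 = 3504
3504 - 2800 = 704

DCCIV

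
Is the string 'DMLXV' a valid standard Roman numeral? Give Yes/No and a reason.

'DMLXV': Invalid subtractive combination: DM

No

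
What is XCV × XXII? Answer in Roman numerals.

XCV = 95
XXII = 22
95 × 22 = 2090

MMXC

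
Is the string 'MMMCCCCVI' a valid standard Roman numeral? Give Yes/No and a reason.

'MMMCCCCVI': More than 3 consecutive C's

No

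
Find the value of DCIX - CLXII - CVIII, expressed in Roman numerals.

DCIX = 609, CLXII = 162, CVIII = 108
609 - 162 = 447
447 - 108 = 339

CCCXXXIX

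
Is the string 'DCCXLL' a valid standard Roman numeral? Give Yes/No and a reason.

'DCCXLL': L should not appear more than once

No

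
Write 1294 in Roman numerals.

Convert 1294 to Roman numerals:
  1294 contains 1×1000 (M)
  294 contains 2×100 (CC)
  94 contains 1×90 (XC)
  4 contains 1×4 (IV)

MCCXCIV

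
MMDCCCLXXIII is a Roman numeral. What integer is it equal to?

MMDCCCLXXIII: M=1000, M=1000, D=500, C=100, C=100, C=100, L=50, X=10, X=10, I=1, I=1, I=1
1000 + 1000 + 500 + 100 + 100 + 100 + 50 + 10 + 10 + 1 + 1 + 1 = 2873

2873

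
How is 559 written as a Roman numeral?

Convert 559 to Roman numerals:
  559 contains 1×500 (D)
  59 contains 1×50 (L)
  9 contains 1×9 (IX)

DLIX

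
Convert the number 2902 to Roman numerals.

Convert 2902 to Roman numerals:
  2902 contains 2×1000 (MM)
  902 contains 1×900 (CM)
  2 contains 2×1 (II)

MMCMII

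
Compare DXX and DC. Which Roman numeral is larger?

DXX = 520
DC = 600
600 is larger

DC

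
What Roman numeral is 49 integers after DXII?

DXII = 512
512 + 49 = 561

DLXI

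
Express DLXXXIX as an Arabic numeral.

DLXXXIX: D=500, L=50, X=10, X=10, X=10, IX=9
500 + 50 + 10 + 10 + 10 + 9 = 589

589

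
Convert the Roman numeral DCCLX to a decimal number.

DCCLX: D=500, C=100, C=100, L=50, X=10
500 + 100 + 100 + 50 + 10 = 760

760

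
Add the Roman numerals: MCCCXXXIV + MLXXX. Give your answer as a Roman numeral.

MCCCXXXIV = 1334
MLXXX = 1080
1334 + 1080 = 2414

MMCDXIV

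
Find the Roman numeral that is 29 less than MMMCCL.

MMMCCL = 3250
3250 - 29 = 3221

MMMCCXXI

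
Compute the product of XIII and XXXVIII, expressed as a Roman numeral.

XIII = 13
XXXVIII = 38
13 × 38 = 494

CDXCIV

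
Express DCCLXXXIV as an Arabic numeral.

DCCLXXXIV: D=500, C=100, C=100, L=50, X=10, X=10, X=10, IV=4
500 + 100 + 100 + 50 + 10 + 10 + 10 + 4 = 784

784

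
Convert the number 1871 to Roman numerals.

Convert 1871 to Roman numerals:
  1871 contains 1×1000 (M)
  871 contains 1×500 (D)
  371 contains 3×100 (CCC)
  71 contains 1×50 (L)
  21 contains 2×10 (XX)
  1 contains 1×1 (I)

MDCCCLXXI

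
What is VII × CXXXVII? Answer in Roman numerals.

VII = 7
CXXXVII = 137
7 × 137 = 959

CMLIX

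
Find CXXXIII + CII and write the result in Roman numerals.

CXXXIII = 133
CII = 102
133 + 102 = 235

CCXXXV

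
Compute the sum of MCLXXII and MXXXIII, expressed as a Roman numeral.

MCLXXII = 1172
MXXXIII = 1033
1172 + 1033 = 2205

MMCCV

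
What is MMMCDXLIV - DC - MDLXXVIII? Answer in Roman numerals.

MMMCDXLIV = 3444, DC = 600, MDLXXVIII = 1578
3444 - 600 = 2844
2844 - 1578 = 1266

MCCLXVI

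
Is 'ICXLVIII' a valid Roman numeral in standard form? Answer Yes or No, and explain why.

'ICXLVIII': Invalid subtractive combination: IC

No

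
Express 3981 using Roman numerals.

Convert 3981 to Roman numerals:
  3981 contains 3×1000 (MMM)
  981 contains 1×900 (CM)
  81 contains 1×50 (L)
  31 contains 3×10 (XXX)
  1 contains 1×1 (I)

MMMCMLXXXI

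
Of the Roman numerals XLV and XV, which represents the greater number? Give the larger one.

XLV = 45
XV = 15
45 is larger

XLV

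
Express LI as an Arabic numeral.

LI: L=50, I=1
50 + 1 = 51

51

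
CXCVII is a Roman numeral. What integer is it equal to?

CXCVII: C=100, XC=90, V=5, I=1, I=1
100 + 90 + 5 + 1 + 1 = 197

197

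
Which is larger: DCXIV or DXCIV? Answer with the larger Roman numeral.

DCXIV = 614
DXCIV = 594
614 is larger

DCXIV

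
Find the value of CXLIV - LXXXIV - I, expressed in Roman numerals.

CXLIV = 144, LXXXIV = 84, I = 1
144 - 84 = 60
60 - 1 = 59

LIX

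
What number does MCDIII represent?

MCDIII: M=1000, CD=400, I=1, I=1, I=1
1000 + 400 + 1 + 1 + 1 = 1403

1403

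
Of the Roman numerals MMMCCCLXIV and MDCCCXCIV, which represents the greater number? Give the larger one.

MMMCCCLXIV = 3364
MDCCCXCIV = 1894
3364 is larger

MMMCCCLXIV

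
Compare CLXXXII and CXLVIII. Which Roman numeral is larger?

CLXXXII = 182
CXLVIII = 148
182 is larger

CLXXXII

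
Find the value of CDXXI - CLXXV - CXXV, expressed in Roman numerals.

CDXXI = 421, CLXXV = 175, CXXV = 125
421 - 175 = 246
246 - 125 = 121

CXXI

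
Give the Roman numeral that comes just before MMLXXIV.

MMLXXIV = 2074; previous is 2073

MMLXXIII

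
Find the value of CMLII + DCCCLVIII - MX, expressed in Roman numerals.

CMLII = 952, DCCCLVIII = 858, MX = 1010
952 + 858 = 1810
1810 - 1010 = 800

DCCC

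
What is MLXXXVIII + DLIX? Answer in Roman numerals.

MLXXXVIII = 1088
DLIX = 559
1088 + 559 = 1647

MDCXLVII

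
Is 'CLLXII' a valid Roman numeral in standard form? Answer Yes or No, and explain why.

'CLLXII': L should not appear more than once

No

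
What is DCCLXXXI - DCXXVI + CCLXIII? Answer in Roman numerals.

DCCLXXXI = 781, DCXXVI = 626, CCLXIII = 263
781 - 626 = 155
155 + 263 = 418

CDXVIII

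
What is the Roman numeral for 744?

Convert 744 to Roman numerals:
  744 contains 1×500 (D)
  244 contains 2×100 (CC)
  44 contains 1×40 (XL)
  4 contains 1×4 (IV)

DCCXLIV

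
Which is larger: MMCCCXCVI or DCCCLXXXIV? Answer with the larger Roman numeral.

MMCCCXCVI = 2396
DCCCLXXXIV = 884
2396 is larger

MMCCCXCVI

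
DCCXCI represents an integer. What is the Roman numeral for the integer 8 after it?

DCCXCI = 791
791 + 8 = 799

DCCXCIX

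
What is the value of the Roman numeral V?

V: V=5

5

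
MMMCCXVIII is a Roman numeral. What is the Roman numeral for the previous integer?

MMMCCXVIII = 3218; previous is 3217

MMMCCXVII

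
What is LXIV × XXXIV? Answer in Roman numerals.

LXIV = 64
XXXIV = 34
64 × 34 = 2176

MMCLXXVI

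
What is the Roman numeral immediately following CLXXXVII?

CLXXXVII = 187, so the next integer is 187 + 1 = 188

CLXXXVIII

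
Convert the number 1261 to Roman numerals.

Convert 1261 to Roman numerals:
  1261 contains 1×1000 (M)
  261 contains 2×100 (CC)
  61 contains 1×50 (L)
  11 contains 1×10 (X)
  1 contains 1×1 (I)

MCCLXI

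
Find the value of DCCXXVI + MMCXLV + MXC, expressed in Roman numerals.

DCCXXVI = 726, MMCXLV = 2145, MXC = 1090
726 + 2145 = 2871
2871 + 1090 = 3961

MMMCMLXI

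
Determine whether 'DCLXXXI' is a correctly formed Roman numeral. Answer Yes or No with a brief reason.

'DCLXXXI': Check the rules: uses only the symbols I, V, X, L, C, D, M; no symbol is repeated more than three times in a row; V, L and D each appear at most once; no smaller symbol precedes a larger one (values never increase from left to right). Value: D (500) + C (100) + L (50) + X (10) + X (10) + X (10) + I (1) = 681. So it is a valid standard Roman numeral.

Yes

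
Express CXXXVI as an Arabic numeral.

CXXXVI: C=100, X=10, X=10, X=10, V=5, I=1
100 + 10 + 10 + 10 + 5 + 1 = 136

136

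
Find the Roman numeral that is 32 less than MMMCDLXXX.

MMMCDLXXX = 3480
3480 - 32 = 3448

MMMCDXLVIII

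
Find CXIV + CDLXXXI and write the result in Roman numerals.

CXIV = 114
CDLXXXI = 481
114 + 481 = 595

DXCV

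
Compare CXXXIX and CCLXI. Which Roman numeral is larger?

CXXXIX = 139
CCLXI = 261
261 is larger

CCLXI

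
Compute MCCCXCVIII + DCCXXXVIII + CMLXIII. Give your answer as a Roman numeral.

MCCCXCVIII = 1398, DCCXXXVIII = 738, CMLXIII = 963
1398 + 738 = 2136
2136 + 963 = 3099

MMMXCIX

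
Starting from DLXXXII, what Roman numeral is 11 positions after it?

DLXXXII = 582
582 + 11 = 593

DXCIII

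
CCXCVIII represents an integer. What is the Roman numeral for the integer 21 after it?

CCXCVIII = 298
298 + 21 = 319

CCCXIX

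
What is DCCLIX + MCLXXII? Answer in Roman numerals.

DCCLIX = 759
MCLXXII = 1172
759 + 1172 = 1931

MCMXXXI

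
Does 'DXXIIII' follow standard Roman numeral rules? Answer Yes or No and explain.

'DXXIIII': More than 3 consecutive I's

No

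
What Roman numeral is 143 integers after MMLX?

MMLX = 2060
2060 + 143 = 2203

MMCCIII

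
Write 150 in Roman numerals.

Convert 150 to Roman numerals:
  150 contains 1×100 (C)
  50 contains 1×50 (L)

CL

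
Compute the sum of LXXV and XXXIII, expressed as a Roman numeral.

LXXV = 75
XXXIII = 33
75 + 33 = 108

CVIII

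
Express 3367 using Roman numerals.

Convert 3367 to Roman numerals:
  3367 contains 3×1000 (MMM)
  367 contains 3×100 (CCC)
  67 contains 1×50 (L)
  17 contains 1×10 (X)
  7 contains 1×5 (V)
  2 contains 2×1 (II)

MMMCCCLXVII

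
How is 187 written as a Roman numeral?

Convert 187 to Roman numerals:
  187 contains 1×100 (C)
  87 contains 1×50 (L)
  37 contains 3×10 (XXX)
  7 contains 1×5 (V)
  2 contains 2×1 (II)

CLXXXVII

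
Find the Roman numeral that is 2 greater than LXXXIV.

LXXXIV = 84
84 + 2 = 86

LXXXVI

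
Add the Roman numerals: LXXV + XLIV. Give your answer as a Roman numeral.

LXXV = 75
XLIV = 44
75 + 44 = 119

CXIX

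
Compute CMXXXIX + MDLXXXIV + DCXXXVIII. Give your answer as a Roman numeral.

CMXXXIX = 939, MDLXXXIV = 1584, DCXXXVIII = 638
939 + 1584 = 2523
2523 + 638 = 3161

MMMCLXI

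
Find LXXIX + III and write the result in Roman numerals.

LXXIX = 79
III = 3
79 + 3 = 82

LXXXII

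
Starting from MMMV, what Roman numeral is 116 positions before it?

MMMV = 3005
3005 - 116 = 2889

MMDCCCLXXXIX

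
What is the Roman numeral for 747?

Convert 747 to Roman numerals:
  747 contains 1×500 (D)
  247 contains 2×100 (CC)
  47 contains 1×40 (XL)
  7 contains 1×5 (V)
  2 contains 2×1 (II)

DCCXLVII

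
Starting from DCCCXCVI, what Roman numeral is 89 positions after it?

DCCCXCVI = 896
896 + 89 = 985

CMLXXXV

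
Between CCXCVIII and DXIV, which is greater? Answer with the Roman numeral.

CCXCVIII = 298
DXIV = 514
514 is larger

DXIV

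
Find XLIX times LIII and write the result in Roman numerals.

XLIX = 49
LIII = 53
49 × 53 = 2597

MMDXCVII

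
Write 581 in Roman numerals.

Convert 581 to Roman numerals:
  581 contains 1×500 (D)
  81 contains 1×50 (L)
  31 contains 3×10 (XXX)
  1 contains 1×1 (I)

DLXXXI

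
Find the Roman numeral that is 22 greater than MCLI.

MCLI = 1151
1151 + 22 = 1173

MCLXXIII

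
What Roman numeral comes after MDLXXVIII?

MDLXXVIII = 1578; next is 1579

MDLXXIX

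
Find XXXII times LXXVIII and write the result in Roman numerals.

XXXII = 32
LXXVIII = 78
32 × 78 = 2496

MMCDXCVI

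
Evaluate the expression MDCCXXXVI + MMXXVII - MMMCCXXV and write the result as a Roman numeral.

MDCCXXXVI = 1736, MMXXVII = 2027, MMMCCXXV = 3225
1736 + 2027 = 3763
3763 - 3225 = 538

DXXXVIII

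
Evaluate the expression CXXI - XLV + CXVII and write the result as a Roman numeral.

CXXI = 121, XLV = 45, CXVII = 117
121 - 45 = 76
76 + 117 = 193

CXCIII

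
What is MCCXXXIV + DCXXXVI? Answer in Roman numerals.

MCCXXXIV = 1234
DCXXXVI = 636
1234 + 636 = 1870

MDCCCLXX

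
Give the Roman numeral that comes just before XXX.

XXX = 30, so the previous integer is 30 - 1 = 29

XXIX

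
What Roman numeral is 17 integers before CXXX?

CXXX = 130
130 - 17 = 113

CXIII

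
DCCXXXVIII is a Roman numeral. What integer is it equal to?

DCCXXXVIII: D=500, C=100, C=100, X=10, X=10, X=10, V=5, I=1, I=1, I=1
500 + 100 + 100 + 10 + 10 + 10 + 5 + 1 + 1 + 1 = 738

738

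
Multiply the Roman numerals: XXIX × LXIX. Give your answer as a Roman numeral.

XXIX = 29
LXIX = 69
29 × 69 = 2001

MMI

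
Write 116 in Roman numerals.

Convert 116 to Roman numerals:
  116 contains 1×100 (C)
  16 contains 1×10 (X)
  6 contains 1×5 (V)
  1 contains 1×1 (I)

CXVI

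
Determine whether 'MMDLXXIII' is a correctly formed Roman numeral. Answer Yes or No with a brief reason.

'MMDLXXIII': Check the rules: uses only the symbols I, V, X, L, C, D, M; no symbol is repeated more than three times in a row; V, L and D each appear at most once; no smaller symbol precedes a larger one (values never increase from left to right). Value: M (1000) + M (1000) + D (500) + L (50) + X (10) + X (10) + I (1) + I (1) + I (1) = 2573. So it is a valid standard Roman numeral.

Yes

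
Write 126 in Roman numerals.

Convert 126 to Roman numerals:
  126 contains 1×100 (C)
  26 contains 2×10 (XX)
  6 contains 1×5 (V)
  1 contains 1×1 (I)

CXXVI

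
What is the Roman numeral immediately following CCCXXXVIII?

CCCXXXVIII = 338; next is 339

CCCXXXIX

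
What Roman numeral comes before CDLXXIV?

CDLXXIV = 474, so the previous integer is 474 - 1 = 473

CDLXXIII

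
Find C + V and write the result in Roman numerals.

C = 100
V = 5
100 + 5 = 105

CV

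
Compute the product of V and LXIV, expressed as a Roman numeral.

V = 5
LXIV = 64
5 × 64 = 320

CCCXX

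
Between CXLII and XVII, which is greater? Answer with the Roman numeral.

CXLII = 142
XVII = 17
142 is larger

CXLII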